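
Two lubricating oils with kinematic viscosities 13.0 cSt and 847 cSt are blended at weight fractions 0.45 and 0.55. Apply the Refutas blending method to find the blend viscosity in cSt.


Refutas method: VBN_i = 14.534*ln(ln(visc_i + 0.8)) + 10.975, blended linearly by mass fraction; since VBN is linear in VBI_i = ln(ln(visc_i + 0.8)) and the fractions sum to 1, blend VBI directly: visc = exp(exp(VBI_blend)) - 0.8
VBI_1 = ln(ln(13.0 + 0.8)) = 0.964955
VBI_2 = ln(ln(847 + 0.8)) = 1.90845
VBI_blend = 0.45 * 0.964955 + 0.55 * 1.90845 = 1.48388
visc_blend = exp(exp(1.48388)) - 0.8 = 81.47

81.47 cSt


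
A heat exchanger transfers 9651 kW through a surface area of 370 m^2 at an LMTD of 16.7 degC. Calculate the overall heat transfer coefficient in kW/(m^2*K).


From Q = U*A*LMTD, U = Q / (A * LMTD)
U = 9651 / (370 * 16.7) = 9651 / 6179 = 1.562

1.562 kW/(m^2*K)


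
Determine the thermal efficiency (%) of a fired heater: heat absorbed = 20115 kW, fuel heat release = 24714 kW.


Furnace efficiency = Q_absorbed / Q_fuel * 100
= 20115 / 24714 * 100 = 81.39

81.39 %


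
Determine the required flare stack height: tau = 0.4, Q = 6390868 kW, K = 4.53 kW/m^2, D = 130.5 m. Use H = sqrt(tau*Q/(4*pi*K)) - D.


tau*Q/(4*pi*K) = 0.4 * 6390868 / (4 * pi * 4.53) = 44906.8
sqrt(44906.8) = 211.912
H = 211.912 - 130.5 = 81.41

81.41 m


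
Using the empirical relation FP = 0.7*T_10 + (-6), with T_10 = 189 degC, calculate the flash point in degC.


FP = 0.7 * 189 + (-6) = 126.3

126.3 degC


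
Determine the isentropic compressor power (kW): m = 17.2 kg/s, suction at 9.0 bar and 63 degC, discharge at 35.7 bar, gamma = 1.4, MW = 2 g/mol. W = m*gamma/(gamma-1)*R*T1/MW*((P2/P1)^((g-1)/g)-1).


Isentropic work: W = m*(gamma/(gamma-1))*(R*T1/MW)*((P2/P1)^((gamma-1)/gamma) - 1)
T1 = 63 + 273.15 = 336.15 K
Pressure ratio = 35.7 / 9.0 = 3.96667
Exponent = (1.4 - 1)/1.4 = 0.285714
(P2/P1)^exp - 1 = 3.96667^0.285714 - 1 = 0.482445
W = 17.2 * 1.4 / 0.4 * 8.314 * 336.15 / 2 * 0.482445 = 40580

40580 kW


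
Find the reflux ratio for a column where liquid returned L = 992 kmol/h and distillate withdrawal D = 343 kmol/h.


Reflux ratio definition: R = L / D (liquid returned / distillate withdrawn)
L = 992 kmol/h, D = 343 kmol/h
R = 992 / 343 = 2.892

2.892


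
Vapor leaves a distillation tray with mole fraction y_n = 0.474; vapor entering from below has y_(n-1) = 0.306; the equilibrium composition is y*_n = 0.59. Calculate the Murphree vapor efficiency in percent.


Murphree vapor efficiency: EMV = (y_n - y_(n-1)) / (y*_n - y_(n-1)) * 100
EMV = (0.474 - 0.306) / (0.59 - 0.306) * 100 = 0.168 / 0.284 * 100 = 59.15

59.15 %


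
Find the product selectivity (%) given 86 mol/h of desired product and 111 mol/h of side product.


Selectivity = desired / (desired + undesired) * 100
Total products = 86 + 111 = 197 mol/h
S = 86 / 197 * 100
= 0.4365 * 100
= 43.65 %

43.65 %


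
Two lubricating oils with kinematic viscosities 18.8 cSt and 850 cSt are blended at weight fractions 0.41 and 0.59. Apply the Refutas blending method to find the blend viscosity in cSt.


Refutas method: VBN_i = 14.534*ln(ln(visc_i + 0.8)) + 10.975, blended linearly by mass fraction; since VBN is linear in VBI_i = ln(ln(visc_i + 0.8)) and the fractions sum to 1, blend VBI directly: visc = exp(exp(VBI_blend)) - 0.8
VBI_1 = ln(ln(18.8 + 0.8)) = 1.09042
VBI_2 = ln(ln(850 + 0.8)) = 1.90898
VBI_blend = 0.41 * 1.09042 + 0.59 * 1.90898 = 1.57337
visc_blend = exp(exp(1.57337)) - 0.8 = 123.5

123.5 cSt


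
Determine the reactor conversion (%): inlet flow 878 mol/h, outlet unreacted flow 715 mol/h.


X = (F_in - F_out) / F_in * 100
Moles reacted = 878 - 715 = 163
X = 163 / 878 * 100
= 0.1856 * 100
= 18.56 %

18.56 %


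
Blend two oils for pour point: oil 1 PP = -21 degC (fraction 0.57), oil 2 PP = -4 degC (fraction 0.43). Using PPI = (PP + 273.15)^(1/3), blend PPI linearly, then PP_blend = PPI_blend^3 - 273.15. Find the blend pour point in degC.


PPI_1 = (-21 + 273.15)^(1/3) = 6.317613
PPI_2 = (-4 + 273.15)^(1/3) = 6.456514
PPI_blend = 0.57 * 6.317613 + 0.43 * 6.456514 = 6.37734
PP_blend = 6.37734^3 - 273.15 = 259.3694 - 273.15 = -13.78

-13.78 degC


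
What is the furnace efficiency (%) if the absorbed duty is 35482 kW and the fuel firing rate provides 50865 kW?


Furnace efficiency = Q_absorbed / Q_fuel * 100
= 35482 / 50865 * 100 = 69.76

69.76 %


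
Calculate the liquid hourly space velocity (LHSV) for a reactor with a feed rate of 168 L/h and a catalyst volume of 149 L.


LHSV = volumetric feed rate / catalyst volume
= 168 L/h / 149 L
= 1.128 h^-1

1.128 h^-1


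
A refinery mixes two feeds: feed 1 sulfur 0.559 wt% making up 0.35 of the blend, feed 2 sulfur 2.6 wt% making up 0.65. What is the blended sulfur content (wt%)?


Linear sulfur blending: S_blend = x1*S1 + x2*S2
Contribution 1: 0.35 * 0.559 = 0.19565 wt%
Contribution 2: 0.65 * 2.6 = 1.69 wt%
S_blend = 0.19565 + 1.69 = 1.88565

1.88565 wt%


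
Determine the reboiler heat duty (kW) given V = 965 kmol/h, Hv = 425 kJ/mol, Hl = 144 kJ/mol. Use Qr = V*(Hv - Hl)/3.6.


Qr = 965 * (425 - 144) / 3.6 = 965 * 281 / 3.6 = 75320

75320 kW


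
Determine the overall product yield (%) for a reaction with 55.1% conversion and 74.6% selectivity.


Overall yield = conversion (%) * selectivity (%) / 100
Conversion = 55.1%, Selectivity = 74.6%
Y = 55.1 * 74.6 / 100
= 41.1046 %

41.1046 %


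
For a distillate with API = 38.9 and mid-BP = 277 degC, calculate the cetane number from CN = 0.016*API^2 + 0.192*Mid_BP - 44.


CN = 0.016 * 38.9^2 + 0.192 * 277 - 44
CN = 24.21136 + 53.184 - 44 = 33.39536

33.39536


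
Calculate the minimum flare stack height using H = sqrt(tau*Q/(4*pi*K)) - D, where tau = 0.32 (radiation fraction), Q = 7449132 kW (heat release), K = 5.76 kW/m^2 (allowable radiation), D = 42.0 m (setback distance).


tau*Q/(4*pi*K) = 0.32 * 7449132 / (4 * pi * 5.76) = 32932.4
sqrt(32932.4) = 181.473
H = 181.473 - 42.0 = 139.5

139.5 m


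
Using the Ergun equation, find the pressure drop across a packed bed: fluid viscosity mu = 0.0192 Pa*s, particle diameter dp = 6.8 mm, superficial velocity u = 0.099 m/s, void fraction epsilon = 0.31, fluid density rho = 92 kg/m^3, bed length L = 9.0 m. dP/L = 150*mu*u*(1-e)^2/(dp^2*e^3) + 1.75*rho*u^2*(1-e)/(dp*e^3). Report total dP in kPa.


dp = 6.8 mm = 0.0068 m
Viscous term = 150*0.0192*0.099*(1-0.31)^2 / (0.0068^2*0.31^3) = 98542.4
Inertial term = 1.75*92*0.099^2*(1-0.31) / (0.0068*0.31^3) = 5374.66
dP/L = 98542.4 + 5374.66 = 103917 Pa/m
dP = 103917 * 9.0 / 1000 = 935.3 kPa

935.3 kPa


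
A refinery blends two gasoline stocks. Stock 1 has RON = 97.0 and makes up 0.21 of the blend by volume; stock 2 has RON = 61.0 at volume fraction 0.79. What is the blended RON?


Linear blending: RON_blend = sum(vi * RONi)
Contribution 1: 0.21 * 97.0 = 20.37
Contribution 2: 0.79 * 61.0 = 48.19
RON_blend = 20.37 + 48.19 = 68.56

68.56


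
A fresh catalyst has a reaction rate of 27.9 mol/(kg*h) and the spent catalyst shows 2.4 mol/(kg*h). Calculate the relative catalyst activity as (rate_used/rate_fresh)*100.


Activity (%) = (rate_used / rate_fresh) * 100
rate_used = 2.4, rate_fresh = 27.9
= (2.4 / 27.9) * 100
= 0.08602 * 100 = 8.602

8.602 %


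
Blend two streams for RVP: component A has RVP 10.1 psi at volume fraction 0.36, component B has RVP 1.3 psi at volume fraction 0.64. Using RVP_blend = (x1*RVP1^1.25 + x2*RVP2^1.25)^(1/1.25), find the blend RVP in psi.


Chevron index: RVP_blend = (sum xi*RVPi^1.25)^(1/1.25)
RVP^1.25 terms: 0.36 * 10.1^1.25 + 0.64 * 1.3^1.25 = 7.37033
RVP_blend = 7.37033^(1/1.25) = 4.943

4.943 psi


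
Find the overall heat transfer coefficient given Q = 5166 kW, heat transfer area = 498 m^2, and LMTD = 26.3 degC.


From Q = U*A*LMTD, U = Q / (A * LMTD)
U = 5166 / (498 * 26.3) = 5166 / 13097.4 = 0.3944

0.3944 kW/(m^2*K)


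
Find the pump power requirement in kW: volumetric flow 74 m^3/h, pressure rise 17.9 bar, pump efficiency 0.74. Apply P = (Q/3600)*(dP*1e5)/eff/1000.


Q = 74 / 3600 = 0.0205556 m^3/s
P = 0.0205556 * (17.9 * 1e5) / 0.74 / 1000 = 49.72

49.72 kW


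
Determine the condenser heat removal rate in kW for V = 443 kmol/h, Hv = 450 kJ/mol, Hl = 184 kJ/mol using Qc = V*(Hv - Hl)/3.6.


Qc = 443 * (450 - 184) / 3.6 = 443 * 266 / 3.6 = 32730

32730 kW


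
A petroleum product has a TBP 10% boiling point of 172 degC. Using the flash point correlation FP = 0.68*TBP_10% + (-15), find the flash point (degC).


FP = 0.68 * 172 + (-15) = 101.96

101.96 degC


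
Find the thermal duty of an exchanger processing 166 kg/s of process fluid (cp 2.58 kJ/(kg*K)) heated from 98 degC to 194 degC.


Q = m_dot * cp * delta_T
delta_T = 194 - 98 = 96 K
Q = 166 * 2.58 * 96
= 428.28 * 96
= 41114.88 kW

41114.88 kW


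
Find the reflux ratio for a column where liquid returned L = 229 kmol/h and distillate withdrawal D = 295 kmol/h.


Reflux ratio definition: R = L / D (liquid returned / distillate withdrawn)
L = 229 kmol/h, D = 295 kmol/h
R = 229 / 295 = 0.7763

0.7763


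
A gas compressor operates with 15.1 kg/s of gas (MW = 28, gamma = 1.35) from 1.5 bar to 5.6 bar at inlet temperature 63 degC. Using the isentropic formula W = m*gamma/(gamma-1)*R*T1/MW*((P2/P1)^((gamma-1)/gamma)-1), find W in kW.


Isentropic work: W = m*(gamma/(gamma-1))*(R*T1/MW)*((P2/P1)^((gamma-1)/gamma) - 1)
T1 = 63 + 273.15 = 336.15 K
Pressure ratio = 5.6 / 1.5 = 3.73333
Exponent = (1.35 - 1)/1.35 = 0.259259
(P2/P1)^exp - 1 = 3.73333^0.259259 - 1 = 0.407088
W = 15.1 * 1.35 / 0.35 * 8.314 * 336.15 / 28 * 0.407088 = 2367

2367 kW


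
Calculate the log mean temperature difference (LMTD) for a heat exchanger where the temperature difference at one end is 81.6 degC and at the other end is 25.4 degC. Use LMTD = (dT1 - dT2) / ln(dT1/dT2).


LMTD = (dT1 - dT2) / ln(dT1/dT2)
= (81.6 - 25.4) / ln(81.6 / 25.4) = 56.2 / 1.16708 = 48.15

48.15 degC


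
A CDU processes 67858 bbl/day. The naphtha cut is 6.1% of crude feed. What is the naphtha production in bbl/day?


Crude throughput = 67858 bbl/day
Fraction yield = 6.1%
yield = throughput * fraction / 100
yield = 67858 * 6.1 / 100 = 4139.338

4139.338 bbl/day


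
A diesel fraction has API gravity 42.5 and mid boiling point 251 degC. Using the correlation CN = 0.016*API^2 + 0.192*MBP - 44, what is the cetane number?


CN = 0.016 * 42.5^2 + 0.192 * 251 - 44
CN = 28.9 + 48.192 - 44 = 33.092

33.092


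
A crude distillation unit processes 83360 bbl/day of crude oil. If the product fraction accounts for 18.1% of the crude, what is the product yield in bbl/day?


Crude throughput = 83360 bbl/day
Fraction yield = 18.1%
yield = throughput * fraction / 100
yield = 83360 * 18.1 / 100 = 15088.16

15088.16 bbl/day


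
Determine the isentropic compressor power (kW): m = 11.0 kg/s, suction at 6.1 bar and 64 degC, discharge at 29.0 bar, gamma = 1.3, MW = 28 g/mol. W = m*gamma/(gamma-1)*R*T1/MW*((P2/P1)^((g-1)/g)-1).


Isentropic work: W = m*(gamma/(gamma-1))*(R*T1/MW)*((P2/P1)^((gamma-1)/gamma) - 1)
T1 = 64 + 273.15 = 337.15 K
Pressure ratio = 29.0 / 6.1 = 4.7541
Exponent = (1.3 - 1)/1.3 = 0.230769
(P2/P1)^exp - 1 = 4.7541^0.230769 - 1 = 0.433001
W = 11.0 * 1.3 / 0.3 * 8.314 * 337.15 / 28 * 0.433001 = 2066

2066 kW


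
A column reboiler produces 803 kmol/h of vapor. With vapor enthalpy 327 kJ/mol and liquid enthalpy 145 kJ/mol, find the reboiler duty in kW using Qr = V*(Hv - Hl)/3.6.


Qr = 803 * (327 - 145) / 3.6 = 803 * 182 / 3.6 = 40600

40600 kW


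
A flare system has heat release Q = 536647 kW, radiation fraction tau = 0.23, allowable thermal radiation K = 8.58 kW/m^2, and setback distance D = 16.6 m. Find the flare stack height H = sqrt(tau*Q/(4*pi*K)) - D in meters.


tau*Q/(4*pi*K) = 0.23 * 536647 / (4 * pi * 8.58) = 1144.77
sqrt(1144.77) = 33.8344
H = 33.8344 - 16.6 = 17.23

17.23 m


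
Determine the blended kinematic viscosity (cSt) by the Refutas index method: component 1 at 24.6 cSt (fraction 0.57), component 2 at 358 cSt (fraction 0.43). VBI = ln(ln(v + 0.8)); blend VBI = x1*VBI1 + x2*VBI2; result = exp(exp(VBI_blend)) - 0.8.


Refutas method: VBN_i = 14.534*ln(ln(visc_i + 0.8)) + 10.975, blended linearly by mass fraction; since VBN is linear in VBI_i = ln(ln(visc_i + 0.8)) and the fractions sum to 1, blend VBI directly: visc = exp(exp(VBI_blend)) - 0.8
VBI_1 = ln(ln(24.6 + 0.8)) = 1.17395
VBI_2 = ln(ln(358 + 0.8)) = 1.77203
VBI_blend = 0.57 * 1.17395 + 0.43 * 1.77203 = 1.43112
visc_blend = exp(exp(1.43112)) - 0.8 = 64.79

64.79 cSt


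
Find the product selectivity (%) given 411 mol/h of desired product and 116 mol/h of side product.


Selectivity = desired / (desired + undesired) * 100
Total products = 411 + 116 = 527 mol/h
S = 411 / 527 * 100
= 0.7799 * 100
= 77.99 %

77.99 %


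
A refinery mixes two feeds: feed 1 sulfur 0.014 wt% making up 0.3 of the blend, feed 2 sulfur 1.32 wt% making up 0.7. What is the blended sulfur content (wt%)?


Linear sulfur blending: S_blend = x1*S1 + x2*S2
Contribution 1: 0.3 * 0.014 = 0.0042 wt%
Contribution 2: 0.7 * 1.32 = 0.924 wt%
S_blend = 0.0042 + 0.924 = 0.9282

0.9282 wt%


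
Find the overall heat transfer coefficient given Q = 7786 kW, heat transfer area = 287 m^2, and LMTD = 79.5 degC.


From Q = U*A*LMTD, U = Q / (A * LMTD)
U = 7786 / (287 * 79.5) = 7786 / 22816.5 = 0.3412

0.3412 kW/(m^2*K)


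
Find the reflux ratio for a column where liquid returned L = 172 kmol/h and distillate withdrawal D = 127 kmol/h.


Reflux ratio definition: R = L / D (liquid returned / distillate withdrawn)
L = 172 kmol/h, D = 127 kmol/h
R = 172 / 127 = 1.354

1.354


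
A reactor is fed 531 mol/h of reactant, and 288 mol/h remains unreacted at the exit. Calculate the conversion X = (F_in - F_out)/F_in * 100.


X = (F_in - F_out) / F_in * 100
Moles reacted = 531 - 288 = 243
X = 243 / 531 * 100
= 0.4576 * 100
= 45.76 %

45.76 %


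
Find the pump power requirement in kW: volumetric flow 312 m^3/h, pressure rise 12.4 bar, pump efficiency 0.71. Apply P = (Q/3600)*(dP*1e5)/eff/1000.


Q = 312 / 3600 = 0.0866667 m^3/s
P = 0.0866667 * (12.4 * 1e5) / 0.71 / 1000 = 151.4

151.4 kW


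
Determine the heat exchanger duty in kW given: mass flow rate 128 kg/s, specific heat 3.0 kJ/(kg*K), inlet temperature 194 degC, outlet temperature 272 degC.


Q = m_dot * cp * delta_T
delta_T = 272 - 194 = 78 K
Q = 128 * 3.0 * 78
= 384 * 78
= 29952 kW

29952 kW


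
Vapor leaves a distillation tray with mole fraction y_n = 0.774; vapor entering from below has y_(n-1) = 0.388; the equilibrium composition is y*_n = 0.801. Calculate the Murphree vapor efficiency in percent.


Murphree vapor efficiency: EMV = (y_n - y_(n-1)) / (y*_n - y_(n-1)) * 100
EMV = (0.774 - 0.388) / (0.801 - 0.388) * 100 = 0.386 / 0.413 * 100 = 93.46

93.46 %


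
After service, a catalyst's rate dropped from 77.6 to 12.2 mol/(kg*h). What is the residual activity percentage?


Activity (%) = (rate_used / rate_fresh) * 100
rate_used = 12.2, rate_fresh = 77.6
= (12.2 / 77.6) * 100
= 0.1572 * 100 = 15.72

15.72 %


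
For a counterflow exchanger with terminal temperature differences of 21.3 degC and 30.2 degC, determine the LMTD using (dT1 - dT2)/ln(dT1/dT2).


LMTD = (dT1 - dT2) / ln(dT1/dT2)
= (21.3 - 30.2) / ln(21.3 / 30.2) = -8.9 / -0.349135 = 25.49

25.49 degC


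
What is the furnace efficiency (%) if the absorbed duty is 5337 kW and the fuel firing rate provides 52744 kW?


Furnace efficiency = Q_absorbed / Q_fuel * 100
= 5337 / 52744 * 100 = 10.12

10.12 %


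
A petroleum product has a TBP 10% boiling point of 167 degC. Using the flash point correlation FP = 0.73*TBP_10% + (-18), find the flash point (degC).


FP = 0.73 * 167 + (-18) = 103.91

103.91 degC


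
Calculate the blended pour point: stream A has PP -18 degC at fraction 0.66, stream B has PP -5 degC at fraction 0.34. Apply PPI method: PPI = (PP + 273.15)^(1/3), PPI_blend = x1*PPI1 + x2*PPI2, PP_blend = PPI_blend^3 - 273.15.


PPI_1 = (-18 + 273.15)^(1/3) = 6.342569
PPI_2 = (-5 + 273.15)^(1/3) = 6.448508
PPI_blend = 0.66 * 6.342569 + 0.34 * 6.448508 = 6.378588
PP_blend = 6.378588^3 - 273.15 = 259.5217 - 273.15 = -13.63

-13.63 degC


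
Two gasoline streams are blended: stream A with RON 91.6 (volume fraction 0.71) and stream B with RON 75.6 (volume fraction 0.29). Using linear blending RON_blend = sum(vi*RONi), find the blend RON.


Linear blending: RON_blend = sum(vi * RONi)
Contribution 1: 0.71 * 91.6 = 65.036
Contribution 2: 0.29 * 75.6 = 21.924
RON_blend = 65.036 + 21.924 = 86.96

86.96


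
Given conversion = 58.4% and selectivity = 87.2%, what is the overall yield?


Overall yield = conversion (%) * selectivity (%) / 100
Conversion = 58.4%, Selectivity = 87.2%
Y = 58.4 * 87.2 / 100
= 50.9248 %

50.9248 %


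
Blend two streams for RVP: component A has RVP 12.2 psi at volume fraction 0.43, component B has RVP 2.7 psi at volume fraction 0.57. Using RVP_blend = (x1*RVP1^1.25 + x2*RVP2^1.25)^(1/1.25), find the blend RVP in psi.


Chevron index: RVP_blend = (sum xi*RVPi^1.25)^(1/1.25)
RVP^1.25 terms: 0.43 * 12.2^1.25 + 0.57 * 2.7^1.25 = 11.7771
RVP_blend = 11.7771^(1/1.25) = 7.192

7.192 psi


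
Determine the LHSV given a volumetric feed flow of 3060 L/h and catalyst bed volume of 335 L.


LHSV = volumetric feed rate / catalyst volume
= 3060 L/h / 335 L
= 9.134 h^-1

9.134 h^-1


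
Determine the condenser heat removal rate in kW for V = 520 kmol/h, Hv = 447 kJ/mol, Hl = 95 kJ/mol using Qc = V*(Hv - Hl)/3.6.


Qc = 520 * (447 - 95) / 3.6 = 520 * 352 / 3.6 = 50840

50840 kW


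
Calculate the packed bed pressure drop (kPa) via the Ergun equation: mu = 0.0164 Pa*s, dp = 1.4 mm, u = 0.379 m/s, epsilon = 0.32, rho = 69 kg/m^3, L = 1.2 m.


dp = 1.4 mm = 0.0014 m
Viscous term = 150*0.0164*0.379*(1-0.32)^2 / (0.0014^2*0.32^3) = 6712530
Inertial term = 1.75*69*0.379^2*(1-0.32) / (0.0014*0.32^3) = 257097
dP/L = 6712530 + 257097 = 6969630 Pa/m
dP = 6969630 * 1.2 / 1000 = 8364 kPa

8364 kPa


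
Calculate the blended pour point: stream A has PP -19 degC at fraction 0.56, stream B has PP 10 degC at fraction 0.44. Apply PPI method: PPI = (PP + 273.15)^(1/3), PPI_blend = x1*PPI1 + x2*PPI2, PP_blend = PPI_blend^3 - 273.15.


PPI_1 = (-19 + 273.15)^(1/3) = 6.334272
PPI_2 = (10 + 273.15)^(1/3) = 6.566574
PPI_blend = 0.56 * 6.334272 + 0.44 * 6.566574 = 6.436485
PP_blend = 6.436485^3 - 273.15 = 266.6529 - 273.15 = -6.5

-6.5 degC


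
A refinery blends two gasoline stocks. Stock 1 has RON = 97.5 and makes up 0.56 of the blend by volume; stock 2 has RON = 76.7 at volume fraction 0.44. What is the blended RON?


Linear blending: RON_blend = sum(vi * RONi)
Contribution 1: 0.56 * 97.5 = 54.6
Contribution 2: 0.44 * 76.7 = 33.748
RON_blend = 54.6 + 33.748 = 88.348

88.348


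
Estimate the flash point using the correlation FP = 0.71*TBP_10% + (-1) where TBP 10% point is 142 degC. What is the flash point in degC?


FP = 0.71 * 142 + (-1) = 99.82

99.82 degC


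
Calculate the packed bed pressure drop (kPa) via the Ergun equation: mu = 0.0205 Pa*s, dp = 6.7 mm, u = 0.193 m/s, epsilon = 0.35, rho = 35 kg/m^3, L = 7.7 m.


dp = 6.7 mm = 0.0067 m
Viscous term = 150*0.0205*0.193*(1-0.35)^2 / (0.0067^2*0.35^3) = 130279
Inertial term = 1.75*35*0.193^2*(1-0.35) / (0.0067*0.35^3) = 5162.44
dP/L = 130279 + 5162.44 = 135441 Pa/m
dP = 135441 * 7.7 / 1000 = 1043 kPa

1043 kPa


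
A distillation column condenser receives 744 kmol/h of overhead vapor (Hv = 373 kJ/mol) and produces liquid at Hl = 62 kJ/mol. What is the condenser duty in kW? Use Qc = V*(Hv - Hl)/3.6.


Qc = 744 * (373 - 62) / 3.6 = 744 * 311 / 3.6 = 64270

64270 kW


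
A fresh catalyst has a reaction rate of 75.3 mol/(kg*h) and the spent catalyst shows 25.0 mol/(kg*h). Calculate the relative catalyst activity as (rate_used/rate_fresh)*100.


Activity (%) = (rate_used / rate_fresh) * 100
rate_used = 25.0, rate_fresh = 75.3
= (25.0 / 75.3) * 100
= 0.3320 * 100 = 33.20

33.20 %


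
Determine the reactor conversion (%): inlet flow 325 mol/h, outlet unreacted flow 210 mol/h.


X = (F_in - F_out) / F_in * 100
Moles reacted = 325 - 210 = 115
X = 115 / 325 * 100
= 0.3538 * 100
= 35.38 %

35.38 %


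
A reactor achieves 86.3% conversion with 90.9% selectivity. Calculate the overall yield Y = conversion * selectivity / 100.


Overall yield = conversion (%) * selectivity (%) / 100
Conversion = 86.3%, Selectivity = 90.9%
Y = 86.3 * 90.9 / 100
= 78.4467 %

78.4467 %


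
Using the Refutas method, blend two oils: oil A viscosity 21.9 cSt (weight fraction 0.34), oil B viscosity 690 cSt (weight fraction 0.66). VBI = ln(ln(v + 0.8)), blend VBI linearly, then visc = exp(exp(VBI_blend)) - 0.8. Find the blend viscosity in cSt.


Refutas method: VBN_i = 14.534*ln(ln(visc_i + 0.8)) + 10.975, blended linearly by mass fraction; since VBN is linear in VBI_i = ln(ln(visc_i + 0.8)) and the fractions sum to 1, blend VBI directly: visc = exp(exp(VBI_blend)) - 0.8
VBI_1 = ln(ln(21.9 + 0.8)) = 1.13859
VBI_2 = ln(ln(690 + 0.8)) = 1.87761
VBI_blend = 0.34 * 1.13859 + 0.66 * 1.87761 = 1.62634
visc_blend = exp(exp(1.62634)) - 0.8 = 160.8

160.8 cSt


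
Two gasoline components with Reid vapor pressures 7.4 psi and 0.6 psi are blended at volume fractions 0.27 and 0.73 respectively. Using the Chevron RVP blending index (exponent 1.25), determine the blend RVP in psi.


Chevron index: RVP_blend = (sum xi*RVPi^1.25)^(1/1.25)
RVP^1.25 terms: 0.27 * 7.4^1.25 + 0.73 * 0.6^1.25 = 3.68085
RVP_blend = 3.68085^(1/1.25) = 2.836

2.836 psi


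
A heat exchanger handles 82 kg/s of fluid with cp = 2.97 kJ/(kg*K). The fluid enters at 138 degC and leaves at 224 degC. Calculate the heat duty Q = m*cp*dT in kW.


Q = m_dot * cp * delta_T
delta_T = 224 - 138 = 86 K
Q = 82 * 2.97 * 86
= 243.54 * 86
= 20944.44 kW

20944.44 kW


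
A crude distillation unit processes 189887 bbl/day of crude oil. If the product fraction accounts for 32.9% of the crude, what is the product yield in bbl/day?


Crude throughput = 189887 bbl/day
Fraction yield = 32.9%
yield = throughput * fraction / 100
yield = 189887 * 32.9 / 100 = 62472.823

62472.823 bbl/day


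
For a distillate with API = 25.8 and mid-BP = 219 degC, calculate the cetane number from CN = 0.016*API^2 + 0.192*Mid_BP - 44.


CN = 0.016 * 25.8^2 + 0.192 * 219 - 44
CN = 10.65024 + 42.048 - 44 = 8.69824

8.69824


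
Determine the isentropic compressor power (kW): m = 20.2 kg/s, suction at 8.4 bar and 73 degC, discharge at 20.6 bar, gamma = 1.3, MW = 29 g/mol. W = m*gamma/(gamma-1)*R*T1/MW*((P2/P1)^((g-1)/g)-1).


Isentropic work: W = m*(gamma/(gamma-1))*(R*T1/MW)*((P2/P1)^((gamma-1)/gamma) - 1)
T1 = 73 + 273.15 = 346.15 K
Pressure ratio = 20.6 / 8.4 = 2.45238
Exponent = (1.3 - 1)/1.3 = 0.230769
(P2/P1)^exp - 1 = 2.45238^0.230769 - 1 = 0.229999
W = 20.2 * 1.3 / 0.3 * 8.314 * 346.15 / 29 * 0.229999 = 1998

1998 kW


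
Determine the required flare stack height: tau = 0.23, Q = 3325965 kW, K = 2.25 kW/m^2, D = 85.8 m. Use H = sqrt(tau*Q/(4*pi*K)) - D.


tau*Q/(4*pi*K) = 0.23 * 3325965 / (4 * pi * 2.25) = 27055.3
sqrt(27055.3) = 164.485
H = 164.485 - 85.8 = 78.69

78.69 m


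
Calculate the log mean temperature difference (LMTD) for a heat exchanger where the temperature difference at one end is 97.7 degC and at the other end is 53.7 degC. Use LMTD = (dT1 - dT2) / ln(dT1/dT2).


LMTD = (dT1 - dT2) / ln(dT1/dT2)
= (97.7 - 53.7) / ln(97.7 / 53.7) = 44 / 0.598489 = 73.52

73.52 degC


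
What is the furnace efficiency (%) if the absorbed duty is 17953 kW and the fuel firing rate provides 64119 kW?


Furnace efficiency = Q_absorbed / Q_fuel * 100
= 17953 / 64119 * 100 = 28.00

28.00 %


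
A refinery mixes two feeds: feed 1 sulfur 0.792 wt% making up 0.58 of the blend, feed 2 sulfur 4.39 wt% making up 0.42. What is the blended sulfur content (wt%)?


Linear sulfur blending: S_blend = x1*S1 + x2*S2
Contribution 1: 0.58 * 0.792 = 0.45936 wt%
Contribution 2: 0.42 * 4.39 = 1.8438 wt%
S_blend = 0.45936 + 1.8438 = 2.30316

2.30316 wt%


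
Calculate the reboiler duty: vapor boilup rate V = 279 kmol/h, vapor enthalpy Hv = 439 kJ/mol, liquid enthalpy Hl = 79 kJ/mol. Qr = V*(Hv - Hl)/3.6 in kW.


Qr = 279 * (439 - 79) / 3.6 = 279 * 360 / 3.6 = 27900

27900 kW


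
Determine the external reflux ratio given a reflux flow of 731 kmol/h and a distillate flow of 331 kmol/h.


Reflux ratio definition: R = L / D (liquid returned / distillate withdrawn)
L = 731 kmol/h, D = 331 kmol/h
R = 731 / 331 = 2.208

2.208


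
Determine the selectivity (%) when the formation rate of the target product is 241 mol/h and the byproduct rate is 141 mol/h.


Selectivity = desired / (desired + undesired) * 100
Total products = 241 + 141 = 382 mol/h
S = 241 / 382 * 100
= 0.6309 * 100
= 63.09 %

63.09 %


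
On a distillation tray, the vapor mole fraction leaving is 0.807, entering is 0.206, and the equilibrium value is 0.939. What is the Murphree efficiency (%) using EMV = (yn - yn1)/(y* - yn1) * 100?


Murphree vapor efficiency: EMV = (y_n - y_(n-1)) / (y*_n - y_(n-1)) * 100
EMV = (0.807 - 0.206) / (0.939 - 0.206) * 100 = 0.601 / 0.733 * 100 = 81.99

81.99 %


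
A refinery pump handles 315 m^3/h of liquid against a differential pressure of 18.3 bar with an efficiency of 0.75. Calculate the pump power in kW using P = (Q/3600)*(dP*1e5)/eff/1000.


Q = 315 / 3600 = 0.0875 m^3/s
P = 0.0875 * (18.3 * 1e5) / 0.75 / 1000 = 213.5

213.5 kW


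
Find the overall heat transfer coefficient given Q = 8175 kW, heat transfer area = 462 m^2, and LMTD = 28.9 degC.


From Q = U*A*LMTD, U = Q / (A * LMTD)
U = 8175 / (462 * 28.9) = 8175 / 13351.8 = 0.6123

0.6123 kW/(m^2*K)


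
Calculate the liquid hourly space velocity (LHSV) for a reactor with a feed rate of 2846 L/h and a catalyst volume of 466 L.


LHSV = volumetric feed rate / catalyst volume
= 2846 L/h / 466 L
= 6.107 h^-1

6.107 h^-1


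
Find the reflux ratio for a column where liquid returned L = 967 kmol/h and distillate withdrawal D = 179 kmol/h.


Reflux ratio definition: R = L / D (liquid returned / distillate withdrawn)
L = 967 kmol/h, D = 179 kmol/h
R = 967 / 179 = 5.402

5.402


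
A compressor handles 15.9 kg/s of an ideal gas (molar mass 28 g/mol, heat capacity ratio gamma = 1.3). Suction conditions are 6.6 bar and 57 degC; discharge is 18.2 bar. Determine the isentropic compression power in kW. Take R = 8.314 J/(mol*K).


Isentropic work: W = m*(gamma/(gamma-1))*(R*T1/MW)*((P2/P1)^((gamma-1)/gamma) - 1)
T1 = 57 + 273.15 = 330.15 K
Pressure ratio = 18.2 / 6.6 = 2.75758
Exponent = (1.3 - 1)/1.3 = 0.230769
(P2/P1)^exp - 1 = 2.75758^0.230769 - 1 = 0.263747
W = 15.9 * 1.3 / 0.3 * 8.314 * 330.15 / 28 * 0.263747 = 1781

1781 kW


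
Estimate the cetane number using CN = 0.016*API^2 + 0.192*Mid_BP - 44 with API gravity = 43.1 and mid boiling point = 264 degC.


CN = 0.016 * 43.1^2 + 0.192 * 264 - 44
CN = 29.72176 + 50.688 - 44 = 36.40976

36.40976


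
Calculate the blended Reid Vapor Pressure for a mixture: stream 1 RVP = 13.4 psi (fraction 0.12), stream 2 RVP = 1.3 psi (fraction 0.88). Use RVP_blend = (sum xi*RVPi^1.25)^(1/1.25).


Chevron index: RVP_blend = (sum xi*RVPi^1.25)^(1/1.25)
RVP^1.25 terms: 0.12 * 13.4^1.25 + 0.88 * 1.3^1.25 = 4.29809
RVP_blend = 4.29809^(1/1.25) = 3.211

3.211 psi


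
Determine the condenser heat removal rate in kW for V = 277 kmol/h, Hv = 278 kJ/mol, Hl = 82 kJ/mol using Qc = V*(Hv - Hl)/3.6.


Qc = 277 * (278 - 82) / 3.6 = 277 * 196 / 3.6 = 15080

15080 kW


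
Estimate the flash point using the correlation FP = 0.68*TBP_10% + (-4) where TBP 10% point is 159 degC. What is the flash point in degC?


FP = 0.68 * 159 + (-4) = 104.12

104.12 degC


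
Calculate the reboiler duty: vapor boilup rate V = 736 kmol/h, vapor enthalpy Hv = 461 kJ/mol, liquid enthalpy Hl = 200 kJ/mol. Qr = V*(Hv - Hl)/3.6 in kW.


Qr = 736 * (461 - 200) / 3.6 = 736 * 261 / 3.6 = 53360

53360 kW


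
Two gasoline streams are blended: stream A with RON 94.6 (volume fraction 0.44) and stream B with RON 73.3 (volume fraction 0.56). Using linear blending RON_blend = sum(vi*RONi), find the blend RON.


Linear blending: RON_blend = sum(vi * RONi)
Contribution 1: 0.44 * 94.6 = 41.624
Contribution 2: 0.56 * 73.3 = 41.048
RON_blend = 41.624 + 41.048 = 82.672

82.672


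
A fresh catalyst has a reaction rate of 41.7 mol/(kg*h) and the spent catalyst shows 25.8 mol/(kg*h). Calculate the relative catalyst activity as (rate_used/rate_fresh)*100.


Activity (%) = (rate_used / rate_fresh) * 100
rate_used = 25.8, rate_fresh = 41.7
= (25.8 / 41.7) * 100
= 0.6187 * 100 = 61.87

61.87 %


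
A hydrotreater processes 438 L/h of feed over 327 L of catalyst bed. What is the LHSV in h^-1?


LHSV = volumetric feed rate / catalyst volume
= 438 L/h / 327 L
= 1.339 h^-1

1.339 h^-1


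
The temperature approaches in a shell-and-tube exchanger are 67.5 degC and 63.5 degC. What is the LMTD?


LMTD = (dT1 - dT2) / ln(dT1/dT2)
= (67.5 - 63.5) / ln(67.5 / 63.5) = 4 / 0.0610877 = 65.48

65.48 degC


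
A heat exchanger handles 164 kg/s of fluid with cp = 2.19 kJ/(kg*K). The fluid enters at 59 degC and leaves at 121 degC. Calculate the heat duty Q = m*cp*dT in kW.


Q = m_dot * cp * delta_T
delta_T = 121 - 59 = 62 K
Q = 164 * 2.19 * 62
= 359.16 * 62
= 22267.92 kW

22267.92 kW


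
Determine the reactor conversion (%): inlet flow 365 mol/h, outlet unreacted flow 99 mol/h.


X = (F_in - F_out) / F_in * 100
Moles reacted = 365 - 99 = 266
X = 266 / 365 * 100
= 0.7288 * 100
= 72.88 %

72.88 %


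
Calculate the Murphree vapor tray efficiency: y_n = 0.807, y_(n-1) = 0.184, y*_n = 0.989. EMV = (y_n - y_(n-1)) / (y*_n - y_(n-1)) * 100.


Murphree vapor efficiency: EMV = (y_n - y_(n-1)) / (y*_n - y_(n-1)) * 100
EMV = (0.807 - 0.184) / (0.989 - 0.184) * 100 = 0.623 / 0.805 * 100 = 77.39

77.39 %


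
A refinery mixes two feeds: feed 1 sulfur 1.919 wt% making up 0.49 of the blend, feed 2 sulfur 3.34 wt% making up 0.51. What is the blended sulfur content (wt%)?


Linear sulfur blending: S_blend = x1*S1 + x2*S2
Contribution 1: 0.49 * 1.919 = 0.94031 wt%
Contribution 2: 0.51 * 3.34 = 1.7034 wt%
S_blend = 0.94031 + 1.7034 = 2.64371

2.64371 wt%


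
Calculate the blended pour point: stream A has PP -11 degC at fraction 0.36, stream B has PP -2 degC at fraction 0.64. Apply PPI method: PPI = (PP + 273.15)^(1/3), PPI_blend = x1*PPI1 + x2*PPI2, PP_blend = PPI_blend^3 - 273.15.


PPI_1 = (-11 + 273.15)^(1/3) = 6.400049
PPI_2 = (-2 + 273.15)^(1/3) = 6.472467
PPI_blend = 0.36 * 6.400049 + 0.64 * 6.472467 = 6.446397
PP_blend = 6.446397^3 - 273.15 = 267.8867 - 273.15 = -5.26

-5.26 degC


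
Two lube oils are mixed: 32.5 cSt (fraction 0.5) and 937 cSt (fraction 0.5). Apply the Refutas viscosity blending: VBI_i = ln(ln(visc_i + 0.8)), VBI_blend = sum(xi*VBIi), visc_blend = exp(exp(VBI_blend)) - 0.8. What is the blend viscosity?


Refutas method: VBN_i = 14.534*ln(ln(visc_i + 0.8)) + 10.975, blended linearly by mass fraction; since VBN is linear in VBI_i = ln(ln(visc_i + 0.8)) and the fractions sum to 1, blend VBI directly: visc = exp(exp(VBI_blend)) - 0.8
VBI_1 = ln(ln(32.5 + 0.8)) = 1.25435
VBI_2 = ln(ln(937 + 0.8)) = 1.9233
VBI_blend = 0.5 * 1.25435 + 0.5 * 1.9233 = 1.58882
visc_blend = exp(exp(1.58882)) - 0.8 = 133.2

133.2 cSt


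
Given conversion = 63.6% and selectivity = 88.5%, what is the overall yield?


Overall yield = conversion (%) * selectivity (%) / 100
Conversion = 63.6%, Selectivity = 88.5%
Y = 63.6 * 88.5 / 100
= 56.286 %

56.286 %


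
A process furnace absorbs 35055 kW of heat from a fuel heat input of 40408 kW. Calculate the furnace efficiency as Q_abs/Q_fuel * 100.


Furnace efficiency = Q_absorbed / Q_fuel * 100
= 35055 / 40408 * 100 = 86.75

86.75 %


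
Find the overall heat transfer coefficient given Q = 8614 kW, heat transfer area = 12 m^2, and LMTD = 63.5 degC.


From Q = U*A*LMTD, U = Q / (A * LMTD)
U = 8614 / (12 * 63.5) = 8614 / 762 = 11.30

11.30 kW/(m^2*K)


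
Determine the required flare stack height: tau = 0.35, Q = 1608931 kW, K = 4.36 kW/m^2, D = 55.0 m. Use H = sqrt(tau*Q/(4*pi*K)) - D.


tau*Q/(4*pi*K) = 0.35 * 1608931 / (4 * pi * 4.36) = 10278
sqrt(10278) = 101.38
H = 101.38 - 55.0 = 46.38

46.38 m


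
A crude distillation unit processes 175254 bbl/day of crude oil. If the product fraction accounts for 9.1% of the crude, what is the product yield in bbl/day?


Crude throughput = 175254 bbl/day
Fraction yield = 9.1%
yield = throughput * fraction / 100
yield = 175254 * 9.1 / 100 = 15948.114

15948.114 bbl/day


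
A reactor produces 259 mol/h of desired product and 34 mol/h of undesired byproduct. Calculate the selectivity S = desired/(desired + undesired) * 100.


Selectivity = desired / (desired + undesired) * 100
Total products = 259 + 34 = 293 mol/h
S = 259 / 293 * 100
= 0.8840 * 100
= 88.40 %

88.40 %


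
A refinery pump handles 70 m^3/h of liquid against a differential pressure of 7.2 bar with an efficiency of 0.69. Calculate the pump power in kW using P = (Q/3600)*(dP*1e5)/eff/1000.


Q = 70 / 3600 = 0.0194444 m^3/s
P = 0.0194444 * (7.2 * 1e5) / 0.69 / 1000 = 20.29

20.29 kW


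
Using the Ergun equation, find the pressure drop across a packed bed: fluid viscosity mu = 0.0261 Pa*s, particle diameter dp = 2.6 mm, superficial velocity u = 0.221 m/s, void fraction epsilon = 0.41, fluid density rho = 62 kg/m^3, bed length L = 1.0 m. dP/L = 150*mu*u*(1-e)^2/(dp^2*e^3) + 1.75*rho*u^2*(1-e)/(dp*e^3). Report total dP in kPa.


dp = 2.6 mm = 0.0026 m
Viscous term = 150*0.0261*0.221*(1-0.41)^2 / (0.0026^2*0.41^3) = 646442
Inertial term = 1.75*62*0.221^2*(1-0.41) / (0.0026*0.41^3) = 17447.8
dP/L = 646442 + 17447.8 = 663890 Pa/m
dP = 663890 * 1.0 / 1000 = 663.9 kPa

663.9 kPa


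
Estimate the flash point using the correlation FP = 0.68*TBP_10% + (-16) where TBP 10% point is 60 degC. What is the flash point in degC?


FP = 0.68 * 60 + (-16) = 24.8

24.8 degC


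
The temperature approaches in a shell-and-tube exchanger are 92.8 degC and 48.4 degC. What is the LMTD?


LMTD = (dT1 - dT2) / ln(dT1/dT2)
= (92.8 - 48.4) / ln(92.8 / 48.4) = 44.4 / 0.650947 = 68.21

68.21 degC


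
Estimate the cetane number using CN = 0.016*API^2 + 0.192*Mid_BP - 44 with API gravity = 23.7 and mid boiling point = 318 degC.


CN = 0.016 * 23.7^2 + 0.192 * 318 - 44
CN = 8.98704 + 61.056 - 44 = 26.04304

26.04304


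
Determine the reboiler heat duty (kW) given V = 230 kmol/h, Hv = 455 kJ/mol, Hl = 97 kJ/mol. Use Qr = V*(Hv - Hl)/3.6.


Qr = 230 * (455 - 97) / 3.6 = 230 * 358 / 3.6 = 22870

22870 kW


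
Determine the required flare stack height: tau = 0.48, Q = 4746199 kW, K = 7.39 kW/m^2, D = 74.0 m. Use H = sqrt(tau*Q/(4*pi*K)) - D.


tau*Q/(4*pi*K) = 0.48 * 4746199 / (4 * pi * 7.39) = 24532
sqrt(24532) = 156.627
H = 156.627 - 74.0 = 82.63

82.63 m


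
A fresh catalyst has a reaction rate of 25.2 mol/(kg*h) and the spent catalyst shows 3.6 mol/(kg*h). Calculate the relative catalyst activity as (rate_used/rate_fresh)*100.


Activity (%) = (rate_used / rate_fresh) * 100
rate_used = 3.6, rate_fresh = 25.2
= (3.6 / 25.2) * 100
= 0.1429 * 100 = 14.29

14.29 %


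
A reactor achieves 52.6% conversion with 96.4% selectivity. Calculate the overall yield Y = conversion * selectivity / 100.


Overall yield = conversion (%) * selectivity (%) / 100
Conversion = 52.6%, Selectivity = 96.4%
Y = 52.6 * 96.4 / 100
= 50.7064 %

50.7064 %


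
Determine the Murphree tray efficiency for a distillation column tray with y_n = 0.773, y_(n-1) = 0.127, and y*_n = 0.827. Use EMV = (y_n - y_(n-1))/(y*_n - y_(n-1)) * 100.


Murphree vapor efficiency: EMV = (y_n - y_(n-1)) / (y*_n - y_(n-1)) * 100
EMV = (0.773 - 0.127) / (0.827 - 0.127) * 100 = 0.646 / 0.7 * 100 = 92.29

92.29 %


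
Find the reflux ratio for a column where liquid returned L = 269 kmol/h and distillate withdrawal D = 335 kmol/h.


Reflux ratio definition: R = L / D (liquid returned / distillate withdrawn)
L = 269 kmol/h, D = 335 kmol/h
R = 269 / 335 = 0.8030

0.8030


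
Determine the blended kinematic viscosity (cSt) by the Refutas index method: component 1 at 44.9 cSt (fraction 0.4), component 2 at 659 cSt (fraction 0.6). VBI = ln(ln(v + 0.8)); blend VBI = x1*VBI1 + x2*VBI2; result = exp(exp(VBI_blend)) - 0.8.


Refutas method: VBN_i = 14.534*ln(ln(visc_i + 0.8)) + 10.975, blended linearly by mass fraction; since VBN is linear in VBI_i = ln(ln(visc_i + 0.8)) and the fractions sum to 1, blend VBI directly: visc = exp(exp(VBI_blend)) - 0.8
VBI_1 = ln(ln(44.9 + 0.8)) = 1.3408
VBI_2 = ln(ln(659 + 0.8)) = 1.87056
VBI_blend = 0.4 * 1.3408 + 0.6 * 1.87056 = 1.65866
visc_blend = exp(exp(1.65866)) - 0.8 = 190.2

190.2 cSt


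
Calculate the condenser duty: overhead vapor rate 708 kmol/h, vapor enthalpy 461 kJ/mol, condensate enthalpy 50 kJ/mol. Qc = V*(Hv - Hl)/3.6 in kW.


Qc = 708 * (461 - 50) / 3.6 = 708 * 411 / 3.6 = 80830

80830 kW


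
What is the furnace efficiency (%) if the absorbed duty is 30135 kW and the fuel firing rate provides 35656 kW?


Furnace efficiency = Q_absorbed / Q_fuel * 100
= 30135 / 35656 * 100 = 84.52

84.52 %


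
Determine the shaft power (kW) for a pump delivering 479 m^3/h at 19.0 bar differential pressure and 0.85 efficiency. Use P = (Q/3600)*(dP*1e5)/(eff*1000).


Q = 479 / 3600 = 0.133056 m^3/s
P = 0.133056 * (19.0 * 1e5) / 0.85 / 1000 = 297.4

297.4 kW


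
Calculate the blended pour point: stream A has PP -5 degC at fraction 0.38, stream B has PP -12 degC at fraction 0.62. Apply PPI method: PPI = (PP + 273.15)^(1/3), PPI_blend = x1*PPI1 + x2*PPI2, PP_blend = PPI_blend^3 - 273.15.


PPI_1 = (-5 + 273.15)^(1/3) = 6.448508
PPI_2 = (-12 + 273.15)^(1/3) = 6.391901
PPI_blend = 0.38 * 6.448508 + 0.62 * 6.391901 = 6.413412
PP_blend = 6.413412^3 - 273.15 = 263.7955 - 273.15 = -9.35

-9.35 degC


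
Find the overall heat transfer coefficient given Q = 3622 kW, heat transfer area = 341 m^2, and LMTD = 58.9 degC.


From Q = U*A*LMTD, U = Q / (A * LMTD)
U = 3622 / (341 * 58.9) = 3622 / 20084.9 = 0.1803

0.1803 kW/(m^2*K)


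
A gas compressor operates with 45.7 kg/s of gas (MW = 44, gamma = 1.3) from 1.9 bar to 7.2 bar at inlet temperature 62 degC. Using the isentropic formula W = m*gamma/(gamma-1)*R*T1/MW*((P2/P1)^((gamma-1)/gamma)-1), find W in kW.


Isentropic work: W = m*(gamma/(gamma-1))*(R*T1/MW)*((P2/P1)^((gamma-1)/gamma) - 1)
T1 = 62 + 273.15 = 335.15 K
Pressure ratio = 7.2 / 1.9 = 3.78947
Exponent = (1.3 - 1)/1.3 = 0.230769
(P2/P1)^exp - 1 = 3.78947^0.230769 - 1 = 0.359934
W = 45.7 * 1.3 / 0.3 * 8.314 * 335.15 / 44 * 0.359934 = 4514

4514 kW


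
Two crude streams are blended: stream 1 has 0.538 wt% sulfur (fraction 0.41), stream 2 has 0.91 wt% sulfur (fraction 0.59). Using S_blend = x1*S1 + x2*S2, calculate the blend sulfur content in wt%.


Linear sulfur blending: S_blend = x1*S1 + x2*S2
Contribution 1: 0.41 * 0.538 = 0.22058 wt%
Contribution 2: 0.59 * 0.91 = 0.5369 wt%
S_blend = 0.22058 + 0.5369 = 0.75748

0.75748 wt%


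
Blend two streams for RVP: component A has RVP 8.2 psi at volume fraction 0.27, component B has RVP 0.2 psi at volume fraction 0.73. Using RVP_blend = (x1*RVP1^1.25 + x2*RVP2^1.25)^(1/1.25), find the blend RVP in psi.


Chevron index: RVP_blend = (sum xi*RVPi^1.25)^(1/1.25)
RVP^1.25 terms: 0.27 * 8.2^1.25 + 0.73 * 0.2^1.25 = 3.84418
RVP_blend = 3.84418^(1/1.25) = 2.937

2.937 psi


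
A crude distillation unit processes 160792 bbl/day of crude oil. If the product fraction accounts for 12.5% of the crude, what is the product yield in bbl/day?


Crude throughput = 160792 bbl/day
Fraction yield = 12.5%
yield = throughput * fraction / 100
yield = 160792 * 12.5 / 100 = 20099

20099 bbl/day


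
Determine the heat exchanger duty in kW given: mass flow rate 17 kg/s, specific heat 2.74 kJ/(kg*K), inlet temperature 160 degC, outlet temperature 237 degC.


Q = m_dot * cp * delta_T
delta_T = 237 - 160 = 77 K
Q = 17 * 2.74 * 77
= 46.58 * 77
= 3586.66 kW

3586.66 kW
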